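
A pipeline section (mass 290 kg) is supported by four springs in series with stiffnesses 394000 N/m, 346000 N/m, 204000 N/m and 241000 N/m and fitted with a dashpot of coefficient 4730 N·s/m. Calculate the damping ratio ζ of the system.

0.528

Series springs: 1/k_eq = 1/394000 + 1/346000 + 1/204000 + 1/241000 = 1.448×10^-5, so k_eq = 69060 N/m.
ω_n = √(k_eq/m) = √(69060/290) = 15.43 rad/s.
Critical damping c_c = 2√(k_eq·m) = 2√(69060 × 290) = 8951 N·s/m, so ζ = c/c_c = 4730/8951 = 0.5285.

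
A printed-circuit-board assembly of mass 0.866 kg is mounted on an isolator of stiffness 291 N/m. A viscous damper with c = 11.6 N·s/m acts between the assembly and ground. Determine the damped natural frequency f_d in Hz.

2.72 Hz

ω_n = √(k/m) = √(291.0/0.866) = 18.33 rad/s.
Critical damping c_c = 2√(k·m) = 2√(291.0 × 0.866) = 31.75 N·s/m, so ζ = c/c_c = 11.6/31.75 = 0.3654.
ω_d = ω_n√(1 − ζ²) = 18.33 × √(1 − 0.133) = 17.06 rad/s.
f_d = ω_d/(2π) = 2.716 Hz.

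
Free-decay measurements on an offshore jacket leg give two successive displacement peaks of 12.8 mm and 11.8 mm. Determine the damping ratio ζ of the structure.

Logarithmic decrement δ = (1/n)·ln(x₀/x_n) = (1/1)·ln(12.8/11.8) = (1/1)·ln(1.085) = 0.08135.
ζ = δ/√(4π² + δ²) = 0.08135/√(39.48 + 0.00662) = 0.08135/6.284 = 0.01295.

0.0129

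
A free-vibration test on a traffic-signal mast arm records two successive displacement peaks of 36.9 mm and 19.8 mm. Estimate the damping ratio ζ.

Logarithmic decrement δ = (1/n)·ln(x₀/x_n) = (1/1)·ln(36.9/19.8) = (1/1)·ln(1.864) = 0.6225.
ζ = δ/√(4π² + δ²) = 0.6225/√(39.48 + 0.388) = 0.6225/6.314 = 0.09860.

0.0986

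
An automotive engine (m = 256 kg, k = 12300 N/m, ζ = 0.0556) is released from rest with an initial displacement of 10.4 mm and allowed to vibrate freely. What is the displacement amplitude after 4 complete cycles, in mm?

2.57 mm

Logarithmic decrement δ = 2πζ/√(1 − ζ²) = 2π × 0.05560/√(1 − 0.00309) = 0.3499.
After n cycles, x_n/x₀ = e^(−nδ), so x_4 = 10.4 × e^(−4 × 0.3499) = 10.4 × 0.2467 = 2.566 mm.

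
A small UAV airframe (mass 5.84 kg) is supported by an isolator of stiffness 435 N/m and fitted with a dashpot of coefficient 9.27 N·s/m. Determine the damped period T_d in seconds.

0.731 s

ω_n = √(k/m) = √(435.0/5.84) = 8.631 rad/s.
Critical damping c_c = 2√(k·m) = 2√(435.0 × 5.84) = 100.8 N·s/m, so ζ = c/c_c = 9.27/100.8 = 0.09196.
ω_d = ω_n√(1 − ζ²) = 8.631 × √(1 − 0.00846) = 8.594 rad/s.
T_d = 2π/ω_d = 0.7311 s.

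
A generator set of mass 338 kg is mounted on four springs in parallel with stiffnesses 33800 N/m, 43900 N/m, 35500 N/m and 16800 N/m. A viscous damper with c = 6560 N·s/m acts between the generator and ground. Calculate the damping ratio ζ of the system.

0.495

Parallel springs add: k_eq = 33800 + 43900 + 35500 + 16800 = 130000 N/m.
ω_n = √(k_eq/m) = √(130000/338) = 19.61 rad/s.
Critical damping c_c = 2√(k_eq·m) = 2√(130000 × 338) = 13260 N·s/m, so ζ = c/c_c = 6560/13260 = 0.4948.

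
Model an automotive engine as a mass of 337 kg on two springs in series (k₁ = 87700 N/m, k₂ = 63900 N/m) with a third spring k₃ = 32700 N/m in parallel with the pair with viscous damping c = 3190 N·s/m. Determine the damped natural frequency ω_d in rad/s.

Series pair: k_s = k₁k₂/(k₁+k₂) = (87700)(63900)/(87700 + 63900) = 36970 N/m. In parallel with k₃: k_eq = 36970 + 32700 = 69670 N/m.
ω_n = √(k_eq/m) = √(69670/337) = 14.38 rad/s.
Critical damping c_c = 2√(k_eq·m) = 2√(69670 × 337) = 9691 N·s/m, so ζ = c/c_c = 3190/9691 = 0.3292.
ω_d = ω_n√(1 − ζ²) = 14.38 × √(1 − 0.108) = 13.58 rad/s.

13.6 rad/s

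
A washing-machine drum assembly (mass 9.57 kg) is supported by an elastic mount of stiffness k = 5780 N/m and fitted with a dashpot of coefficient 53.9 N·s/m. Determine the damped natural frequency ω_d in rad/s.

24.4 rad/s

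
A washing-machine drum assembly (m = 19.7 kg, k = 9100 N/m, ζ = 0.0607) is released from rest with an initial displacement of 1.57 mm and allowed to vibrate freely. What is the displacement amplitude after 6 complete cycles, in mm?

0.159 mm

Logarithmic decrement δ = 2πζ/√(1 − ζ²) = 2π × 0.06070/√(1 − 0.00368) = 0.3821.
After n cycles, x_n/x₀ = e^(−nδ), so x_6 = 1.57 × e^(−6 × 0.3821) = 1.57 × 0.1010 = 0.1586 mm.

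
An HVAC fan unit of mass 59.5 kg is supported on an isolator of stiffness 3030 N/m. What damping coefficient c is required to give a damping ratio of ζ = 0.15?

127 N·s/m

c_c = 2√(k·m) = 2√(3030 × 59.5) = 849.2 N·s/m.
c = ζ·c_c = 0.15 × 849.2 = 127.4 N·s/m.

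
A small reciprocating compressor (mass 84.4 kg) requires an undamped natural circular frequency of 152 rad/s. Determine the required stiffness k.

1950000 N/m

k = m·ω_n² = 84.4 × 152.0² = 84.4 × 23100 = 1950000 N/m.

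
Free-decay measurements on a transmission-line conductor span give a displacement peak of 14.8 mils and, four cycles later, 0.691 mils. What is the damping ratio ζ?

Logarithmic decrement δ = (1/n)·ln(x₀/x_n) = (1/4)·ln(14.8/0.691) = (1/4)·ln(21.42) = 0.7661.
ζ = δ/√(4π² + δ²) = 0.7661/√(39.48 + 0.587) = 0.7661/6.330 = 0.1210.

0.121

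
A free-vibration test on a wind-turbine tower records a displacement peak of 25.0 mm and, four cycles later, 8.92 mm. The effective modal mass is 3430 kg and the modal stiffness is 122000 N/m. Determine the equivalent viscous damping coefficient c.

Logarithmic decrement δ = (1/n)·ln(x₀/x_n) = (1/4)·ln(25.0/8.92) = (1/4)·ln(2.803) = 0.2576.
ζ = δ/√(4π² + δ²) = 0.2576/√(39.48 + 0.0664) = 0.2576/6.288 = 0.04097.
c = ζ · 2√(km) = 0.04097 × 2√(122000 × 3430) = 0.04097 × 40910 = 1676 N·s/m.

1680 N·s/m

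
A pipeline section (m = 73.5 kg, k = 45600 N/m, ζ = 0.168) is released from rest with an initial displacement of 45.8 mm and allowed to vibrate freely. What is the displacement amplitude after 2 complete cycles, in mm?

5.38 mm

Logarithmic decrement δ = 2πζ/√(1 − ζ²) = 2π × 0.1680/√(1 − 0.0282) = 1.071.
After n cycles, x_n/x₀ = e^(−nδ), so x_2 = 45.8 × e^(−2 × 1.071) = 45.8 × 0.1175 = 5.380 mm.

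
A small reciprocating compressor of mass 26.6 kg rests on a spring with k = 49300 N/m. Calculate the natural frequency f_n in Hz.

ω_n = √(k/m) = √(49300/26.6) = √1853 = 43.05 rad/s.
f_n = ω_n/(2π) = 43.05/6.283 = 6.852 Hz.

6.85 Hz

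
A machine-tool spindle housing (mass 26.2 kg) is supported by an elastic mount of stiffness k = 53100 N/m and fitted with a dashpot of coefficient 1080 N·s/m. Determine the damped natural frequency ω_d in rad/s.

40.0 rad/s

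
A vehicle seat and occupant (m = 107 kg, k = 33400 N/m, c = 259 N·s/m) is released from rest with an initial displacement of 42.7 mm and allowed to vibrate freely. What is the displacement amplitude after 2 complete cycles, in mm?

18.0 mm

ζ = c/(2√(km)) = 259/(2√(33400 × 107)) = 259/3781 = 0.06850.
Logarithmic decrement δ = 2πζ/√(1 − ζ²) = 2π × 0.06850/√(1 − 0.00469) = 0.4314.
After n cycles, x_n/x₀ = e^(−nδ), so x_2 = 42.7 × e^(−2 × 0.4314) = 42.7 × 0.4220 = 18.02 mm.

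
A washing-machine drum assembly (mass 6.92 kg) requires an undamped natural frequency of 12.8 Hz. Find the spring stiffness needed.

ω_n = 2πf_n = 2π × 12.8 = 80.42 rad/s.
k = m·ω_n² = 6.92 × 80.42² = 6.92 × 6468 = 44760 N/m.

44800 N/m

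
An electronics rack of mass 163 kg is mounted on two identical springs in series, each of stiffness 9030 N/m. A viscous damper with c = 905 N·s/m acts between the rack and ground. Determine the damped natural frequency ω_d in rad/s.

4.47 rad/s

Series springs: 1/k_eq = 2/9030, so k_eq = 9030/2 = 4515 N/m.
ω_n = √(k_eq/m) = √(4515/163) = 5.263 rad/s.
Critical damping c_c = 2√(k_eq·m) = 2√(4515 × 163) = 1716 N·s/m, so ζ = c/c_c = 905/1716 = 0.5275.
ω_d = ω_n√(1 − ζ²) = 5.263 × √(1 − 0.278) = 4.471 rad/s.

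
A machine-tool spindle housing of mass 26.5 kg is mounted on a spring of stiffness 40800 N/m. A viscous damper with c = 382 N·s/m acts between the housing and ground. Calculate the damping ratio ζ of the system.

0.184

ω_n = √(k/m) = √(40800/26.5) = 39.24 rad/s.
Critical damping c_c = 2√(k·m) = 2√(40800 × 26.5) = 2080 N·s/m, so ζ = c/c_c = 382/2080 = 0.1837.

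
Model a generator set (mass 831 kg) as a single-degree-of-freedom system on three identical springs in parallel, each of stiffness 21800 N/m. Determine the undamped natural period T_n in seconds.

Parallel springs add: k_eq = 3 × 21800 = 65400 N/m.
ω_n = √(k_eq/m) = √(65400/831) = √78.70 = 8.871 rad/s.
T_n = 2π/ω_n = 6.283/8.871 = 0.7083 s.

0.708 s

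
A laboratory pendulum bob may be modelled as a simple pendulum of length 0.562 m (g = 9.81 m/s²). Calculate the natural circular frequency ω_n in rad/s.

For a simple pendulum ω_n = √(g/L) = √(9.81/0.562) = √17.46 = 4.178 rad/s.

4.18 rad/s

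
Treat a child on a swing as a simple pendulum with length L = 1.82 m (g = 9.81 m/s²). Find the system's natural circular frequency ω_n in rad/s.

2.32 rad/s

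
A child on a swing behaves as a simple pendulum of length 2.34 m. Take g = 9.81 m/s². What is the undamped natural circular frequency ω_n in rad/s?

For a simple pendulum ω_n = √(g/L) = √(9.81/2.34) = √4.192 = 2.048 rad/s.

2.05 rad/s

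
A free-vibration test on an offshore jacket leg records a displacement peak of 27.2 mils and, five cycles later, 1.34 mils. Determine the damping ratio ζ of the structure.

Logarithmic decrement δ = (1/n)·ln(x₀/x_n) = (1/5)·ln(27.2/1.34) = (1/5)·ln(20.30) = 0.6021.
ζ = δ/√(4π² + δ²) = 0.6021/√(39.48 + 0.363) = 0.6021/6.312 = 0.09539.

0.0954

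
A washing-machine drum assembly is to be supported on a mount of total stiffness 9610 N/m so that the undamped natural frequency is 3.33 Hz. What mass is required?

ω_n = 2πf_n = 2π × 3.33 = 20.92 rad/s.
m = k/ω_n² = 9610/20.92² = 9610/437.8 = 21.95 kg.

22.0 kg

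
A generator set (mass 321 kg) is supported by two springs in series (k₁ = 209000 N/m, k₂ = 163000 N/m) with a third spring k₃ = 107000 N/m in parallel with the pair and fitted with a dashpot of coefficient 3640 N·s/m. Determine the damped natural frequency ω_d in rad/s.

24.2 rad/s

Series pair: k_s = k₁k₂/(k₁+k₂) = (209000)(163000)/(209000 + 163000) = 91580 N/m. In parallel with k₃: k_eq = 91580 + 107000 = 198600 N/m.
ω_n = √(k_eq/m) = √(198600/321) = 24.87 rad/s.
Critical damping c_c = 2√(k_eq·m) = 2√(198600 × 321) = 15970 N·s/m, so ζ = c/c_c = 3640/15970 = 0.2280.
ω_d = ω_n√(1 − ζ²) = 24.87 × √(1 − 0.0520) = 24.22 rad/s.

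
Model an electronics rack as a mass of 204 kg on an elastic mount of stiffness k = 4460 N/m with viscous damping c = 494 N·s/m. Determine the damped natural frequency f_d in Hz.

0.719 Hz

ω_n = √(k/m) = √(4460/204) = 4.676 rad/s.
Critical damping c_c = 2√(k·m) = 2√(4460 × 204) = 1908 N·s/m, so ζ = c/c_c = 494/1908 = 0.2589.
ω_d = ω_n√(1 − ζ²) = 4.676 × √(1 − 0.0671) = 4.516 rad/s.
f_d = ω_d/(2π) = 0.7188 Hz.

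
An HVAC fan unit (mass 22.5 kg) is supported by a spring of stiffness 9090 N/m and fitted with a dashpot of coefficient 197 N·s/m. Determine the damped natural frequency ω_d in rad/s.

ω_n = √(k/m) = √(9090/22.5) = 20.10 rad/s.
Critical damping c_c = 2√(k·m) = 2√(9090 × 22.5) = 904.5 N·s/m, so ζ = c/c_c = 197/904.5 = 0.2178.
ω_d = ω_n√(1 − ζ²) = 20.10 × √(1 − 0.0474) = 19.62 rad/s.

19.6 rad/s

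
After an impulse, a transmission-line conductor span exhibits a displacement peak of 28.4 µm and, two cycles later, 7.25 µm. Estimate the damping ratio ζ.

Logarithmic decrement δ = (1/n)·ln(x₀/x_n) = (1/2)·ln(28.4/7.25) = (1/2)·ln(3.917) = 0.6827.
ζ = δ/√(4π² + δ²) = 0.6827/√(39.48 + 0.466) = 0.6827/6.320 = 0.1080.

0.108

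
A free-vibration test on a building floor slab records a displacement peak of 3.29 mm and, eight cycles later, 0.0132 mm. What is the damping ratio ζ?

0.109

Logarithmic decrement δ = (1/n)·ln(x₀/x_n) = (1/8)·ln(3.29/0.0132) = (1/8)·ln(249.2) = 0.6898.
ζ = δ/√(4π² + δ²) = 0.6898/√(39.48 + 0.476) = 0.6898/6.321 = 0.1091.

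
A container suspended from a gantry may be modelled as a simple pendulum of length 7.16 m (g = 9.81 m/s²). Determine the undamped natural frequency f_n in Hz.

For a simple pendulum ω_n = √(g/L) = √(9.81/7.16) = √1.370 = 1.171 rad/s.
f_n = ω_n/(2π) = 1.171/6.283 = 0.1863 Hz.

0.186 Hz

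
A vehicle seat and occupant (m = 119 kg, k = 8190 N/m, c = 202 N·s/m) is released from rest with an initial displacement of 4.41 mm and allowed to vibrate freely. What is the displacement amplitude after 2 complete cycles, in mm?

1.21 mm

ζ = c/(2√(km)) = 202/(2√(8190 × 119)) = 202/1974 = 0.1023.
Logarithmic decrement δ = 2πζ/√(1 − ζ²) = 2π × 0.1023/√(1 − 0.0105) = 0.6462.
After n cycles, x_n/x₀ = e^(−nδ), so x_2 = 4.41 × e^(−2 × 0.6462) = 4.41 × 0.2746 = 1.211 mm.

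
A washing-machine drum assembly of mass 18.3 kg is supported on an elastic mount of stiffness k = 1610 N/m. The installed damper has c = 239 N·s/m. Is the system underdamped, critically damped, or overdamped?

c_c = 2√(k·m) = 343.3 N·s/m; ζ = c/c_c = 239/343.3 = 0.696.
Since ζ < 1 the system is underdamped.

underdamped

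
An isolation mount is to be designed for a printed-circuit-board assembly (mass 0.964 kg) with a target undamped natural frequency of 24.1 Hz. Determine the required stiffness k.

22100 N/m

ω_n = 2πf_n = 2π × 24.1 = 151.4 rad/s.
k = m·ω_n² = 0.964 × 151.4² = 0.964 × 22930 = 22100 N/m.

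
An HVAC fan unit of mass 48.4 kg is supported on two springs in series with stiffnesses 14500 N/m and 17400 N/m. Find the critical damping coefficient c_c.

1240 N·s/m

Series springs: 1/k_eq = 1/14500 + 1/17400 = 0.0001264, so k_eq = 7909 N/m.
c_c = 2√(k_eq·m) = 2√(7909 × 48.4) = 2 × 618.7 = 1237 N·s/m.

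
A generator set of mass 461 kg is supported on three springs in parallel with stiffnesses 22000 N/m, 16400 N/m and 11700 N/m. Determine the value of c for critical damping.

9610 N·s/m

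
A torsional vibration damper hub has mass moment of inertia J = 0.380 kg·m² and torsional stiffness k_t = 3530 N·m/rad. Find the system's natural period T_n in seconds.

ω_n = √(k_t/J) = √(3530/0.380) = √9289 = 96.38 rad/s.
T_n = 2π/ω_n = 6.283/96.38 = 0.06519 s.

0.0652 s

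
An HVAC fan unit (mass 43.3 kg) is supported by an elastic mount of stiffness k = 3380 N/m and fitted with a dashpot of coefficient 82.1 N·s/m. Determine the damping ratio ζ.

0.107

ω_n = √(k/m) = √(3380/43.3) = 8.835 rad/s.
Critical damping c_c = 2√(k·m) = 2√(3380 × 43.3) = 765.1 N·s/m, so ζ = c/c_c = 82.1/765.1 = 0.1073.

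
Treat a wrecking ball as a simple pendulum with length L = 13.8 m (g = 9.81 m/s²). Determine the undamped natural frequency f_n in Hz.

0.134 Hz

For a simple pendulum ω_n = √(g/L) = √(9.81/13.8) = √0.7109 = 0.8431 rad/s.
f_n = ω_n/(2π) = 0.8431/6.283 = 0.1342 Hz.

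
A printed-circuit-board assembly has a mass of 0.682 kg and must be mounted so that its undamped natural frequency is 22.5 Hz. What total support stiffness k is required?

13600 N/m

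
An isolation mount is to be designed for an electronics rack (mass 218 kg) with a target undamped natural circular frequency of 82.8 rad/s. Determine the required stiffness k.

k = m·ω_n² = 218 × 82.80² = 218 × 6856 = 1495000 N/m.

1490000 N/m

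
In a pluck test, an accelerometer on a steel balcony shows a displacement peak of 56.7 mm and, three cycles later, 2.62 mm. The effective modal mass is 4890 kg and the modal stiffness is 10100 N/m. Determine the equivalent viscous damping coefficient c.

Logarithmic decrement δ = (1/n)·ln(x₀/x_n) = (1/3)·ln(56.7/2.62) = (1/3)·ln(21.64) = 1.025.
ζ = δ/√(4π² + δ²) = 1.025/√(39.48 + 1.05) = 1.025/6.366 = 0.1610.
c = ζ · 2√(km) = 0.1610 × 2√(10100 × 4890) = 0.1610 × 14060 = 2263 N·s/m.

2260 N·s/m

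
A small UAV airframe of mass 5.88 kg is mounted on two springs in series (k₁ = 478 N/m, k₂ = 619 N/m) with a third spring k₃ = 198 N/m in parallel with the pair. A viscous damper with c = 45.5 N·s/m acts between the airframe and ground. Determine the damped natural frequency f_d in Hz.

Series pair: k_s = k₁k₂/(k₁+k₂) = (478)(619)/(478 + 619) = 269.7 N/m. In parallel with k₃: k_eq = 269.7 + 198 = 467.7 N/m.
ω_n = √(k_eq/m) = √(467.7/5.88) = 8.919 rad/s.
Critical damping c_c = 2√(k_eq·m) = 2√(467.7 × 5.88) = 104.9 N·s/m, so ζ = c/c_c = 45.5/104.9 = 0.4338.
ω_d = ω_n√(1 − ζ²) = 8.919 × √(1 − 0.188) = 8.036 rad/s.
f_d = ω_d/(2π) = 1.279 Hz.

1.28 Hz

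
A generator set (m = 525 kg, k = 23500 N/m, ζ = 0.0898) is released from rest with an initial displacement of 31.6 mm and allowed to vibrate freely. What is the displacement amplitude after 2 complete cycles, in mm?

Logarithmic decrement δ = 2πζ/√(1 − ζ²) = 2π × 0.08980/√(1 − 0.00806) = 0.5665.
After n cycles, x_n/x₀ = e^(−nδ), so x_2 = 31.6 × e^(−2 × 0.5665) = 31.6 × 0.3221 = 10.18 mm.

10.2 mm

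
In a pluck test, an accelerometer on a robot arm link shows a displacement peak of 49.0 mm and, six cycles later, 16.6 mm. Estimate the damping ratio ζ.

0.0287

Logarithmic decrement δ = (1/n)·ln(x₀/x_n) = (1/6)·ln(49.0/16.6) = (1/6)·ln(2.952) = 0.1804.
ζ = δ/√(4π² + δ²) = 0.1804/√(39.48 + 0.0325) = 0.1804/6.286 = 0.02870.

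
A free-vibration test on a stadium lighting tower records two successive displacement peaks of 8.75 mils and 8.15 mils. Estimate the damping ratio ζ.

0.0113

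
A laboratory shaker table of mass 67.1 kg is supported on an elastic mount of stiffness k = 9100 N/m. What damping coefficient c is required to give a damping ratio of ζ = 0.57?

891 N·s/m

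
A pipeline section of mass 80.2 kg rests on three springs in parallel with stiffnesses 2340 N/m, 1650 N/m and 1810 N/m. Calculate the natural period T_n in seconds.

Parallel springs add: k_eq = 2340 + 1650 + 1810 = 5800 N/m.
ω_n = √(k_eq/m) = √(5800/80.2) = √72.32 = 8.504 rad/s.
T_n = 2π/ω_n = 6.283/8.504 = 0.7388 s.

0.739 s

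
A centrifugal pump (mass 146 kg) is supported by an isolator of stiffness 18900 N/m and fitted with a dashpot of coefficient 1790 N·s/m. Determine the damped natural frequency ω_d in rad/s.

ω_n = √(k/m) = √(18900/146) = 11.38 rad/s.
Critical damping c_c = 2√(k·m) = 2√(18900 × 146) = 3322 N·s/m, so ζ = c/c_c = 1790/3322 = 0.5388.
ω_d = ω_n√(1 − ζ²) = 11.38 × √(1 − 0.290) = 9.585 rad/s.

9.59 rad/s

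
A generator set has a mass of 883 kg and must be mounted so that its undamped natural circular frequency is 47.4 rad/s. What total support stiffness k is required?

1980000 N/m

k = m·ω_n² = 883 × 47.40² = 883 × 2247 = 1984000 N/m.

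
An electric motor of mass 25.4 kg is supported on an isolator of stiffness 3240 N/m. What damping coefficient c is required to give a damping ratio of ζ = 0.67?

c_c = 2√(k·m) = 2√(3240 × 25.4) = 573.7 N·s/m.
c = ζ·c_c = 0.67 × 573.7 = 384.4 N·s/m.

384 N·s/m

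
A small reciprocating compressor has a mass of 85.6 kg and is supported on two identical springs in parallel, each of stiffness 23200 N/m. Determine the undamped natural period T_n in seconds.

0.270 s

Parallel springs add: k_eq = 2 × 23200 = 46400 N/m.
ω_n = √(k_eq/m) = √(46400/85.6) = √542.1 = 23.28 rad/s.
T_n = 2π/ω_n = 6.283/23.28 = 0.2699 s.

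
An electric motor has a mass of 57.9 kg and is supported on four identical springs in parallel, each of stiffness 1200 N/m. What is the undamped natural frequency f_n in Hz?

1.45 Hz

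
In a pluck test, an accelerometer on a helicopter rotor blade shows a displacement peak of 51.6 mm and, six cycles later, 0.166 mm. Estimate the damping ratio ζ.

0.151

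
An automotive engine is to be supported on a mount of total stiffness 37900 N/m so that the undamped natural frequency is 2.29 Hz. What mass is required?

ω_n = 2πf_n = 2π × 2.29 = 14.39 rad/s.
m = k/ω_n² = 37900/14.39² = 37900/207.0 = 183.1 kg.

183 kg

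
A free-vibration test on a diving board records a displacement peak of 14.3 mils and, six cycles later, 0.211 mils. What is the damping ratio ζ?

Logarithmic decrement δ = (1/n)·ln(x₀/x_n) = (1/6)·ln(14.3/0.211) = (1/6)·ln(67.77) = 0.7027.
ζ = δ/√(4π² + δ²) = 0.7027/√(39.48 + 0.494) = 0.7027/6.322 = 0.1111.

0.111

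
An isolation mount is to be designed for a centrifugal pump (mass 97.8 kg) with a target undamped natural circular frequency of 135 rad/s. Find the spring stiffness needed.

1780000 N/m

k = m·ω_n² = 97.8 × 135.0² = 97.8 × 18220 = 1782000 N/m.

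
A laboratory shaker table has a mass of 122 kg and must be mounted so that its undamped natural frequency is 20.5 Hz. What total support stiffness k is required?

ω_n = 2πf_n = 2π × 20.5 = 128.8 rad/s.
k = m·ω_n² = 122 × 128.8² = 122 × 16590 = 2024000 N/m.

2020000 N/m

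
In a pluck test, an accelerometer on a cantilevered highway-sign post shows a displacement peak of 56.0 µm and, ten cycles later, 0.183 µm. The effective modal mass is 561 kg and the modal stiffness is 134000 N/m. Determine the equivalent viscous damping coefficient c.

1570 N·s/m

Logarithmic decrement δ = (1/n)·ln(x₀/x_n) = (1/10)·ln(56.0/0.183) = (1/10)·ln(306.0) = 0.5724.
ζ = δ/√(4π² + δ²) = 0.5724/√(39.48 + 0.328) = 0.5724/6.309 = 0.09072.
c = ζ · 2√(km) = 0.09072 × 2√(134000 × 561) = 0.09072 × 17340 = 1573 N·s/m.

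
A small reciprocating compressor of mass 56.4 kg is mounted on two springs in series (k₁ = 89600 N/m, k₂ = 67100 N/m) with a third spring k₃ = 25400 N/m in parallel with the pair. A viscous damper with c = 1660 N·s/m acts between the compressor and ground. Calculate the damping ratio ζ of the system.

0.438

Series pair: k_s = k₁k₂/(k₁+k₂) = (89600)(67100)/(89600 + 67100) = 38370 N/m. In parallel with k₃: k_eq = 38370 + 25400 = 63770 N/m.
ω_n = √(k_eq/m) = √(63770/56.4) = 33.62 rad/s.
Critical damping c_c = 2√(k_eq·m) = 2√(63770 × 56.4) = 3793 N·s/m, so ζ = c/c_c = 1660/3793 = 0.4377.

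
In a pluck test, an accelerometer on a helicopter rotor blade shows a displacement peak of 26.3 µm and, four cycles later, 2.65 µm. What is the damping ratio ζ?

Logarithmic decrement δ = (1/n)·ln(x₀/x_n) = (1/4)·ln(26.3/2.65) = (1/4)·ln(9.925) = 0.5738.
ζ = δ/√(4π² + δ²) = 0.5738/√(39.48 + 0.329) = 0.5738/6.309 = 0.09094.

0.0909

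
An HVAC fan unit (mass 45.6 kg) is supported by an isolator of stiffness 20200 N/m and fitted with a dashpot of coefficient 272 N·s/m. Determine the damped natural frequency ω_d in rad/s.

ω_n = √(k/m) = √(20200/45.6) = 21.05 rad/s.
Critical damping c_c = 2√(k·m) = 2√(20200 × 45.6) = 1919 N·s/m, so ζ = c/c_c = 272/1919 = 0.1417.
ω_d = ω_n√(1 − ζ²) = 21.05 × √(1 − 0.0201) = 20.83 rad/s.

20.8 rad/s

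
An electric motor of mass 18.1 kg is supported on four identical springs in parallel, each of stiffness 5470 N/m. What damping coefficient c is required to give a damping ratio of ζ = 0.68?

856 N·s/m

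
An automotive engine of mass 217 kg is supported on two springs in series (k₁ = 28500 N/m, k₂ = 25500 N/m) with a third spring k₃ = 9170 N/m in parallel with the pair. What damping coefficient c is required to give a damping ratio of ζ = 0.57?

2530 N·s/m

Series pair: k_s = k₁k₂/(k₁+k₂) = (28500)(25500)/(28500 + 25500) = 13460 N/m. In parallel with k₃: k_eq = 13460 + 9170 = 22630 N/m.
c_c = 2√(k_eq·m) = 2√(22630 × 217) = 4432 N·s/m.
c = ζ·c_c = 0.57 × 4432 = 2526 N·s/m.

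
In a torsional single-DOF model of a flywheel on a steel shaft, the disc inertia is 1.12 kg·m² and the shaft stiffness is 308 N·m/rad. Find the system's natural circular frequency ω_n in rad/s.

16.6 rad/s

ω_n = √(k_t/J) = √(308/1.12) = √275.0 = 16.58 rad/s.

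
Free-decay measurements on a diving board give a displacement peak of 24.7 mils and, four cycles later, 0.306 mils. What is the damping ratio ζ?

Logarithmic decrement δ = (1/n)·ln(x₀/x_n) = (1/4)·ln(24.7/0.306) = (1/4)·ln(80.72) = 1.098.
ζ = δ/√(4π² + δ²) = 1.098/√(39.48 + 1.21) = 1.098/6.378 = 0.1721.

0.172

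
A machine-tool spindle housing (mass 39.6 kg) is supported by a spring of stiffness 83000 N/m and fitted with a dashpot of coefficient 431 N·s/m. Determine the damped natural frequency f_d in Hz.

ω_n = √(k/m) = √(83000/39.6) = 45.78 rad/s.
Critical damping c_c = 2√(k·m) = 2√(83000 × 39.6) = 3626 N·s/m, so ζ = c/c_c = 431/3626 = 0.1189.
ω_d = ω_n√(1 − ζ²) = 45.78 × √(1 − 0.0141) = 45.46 rad/s.
f_d = ω_d/(2π) = 7.235 Hz.

7.23 Hz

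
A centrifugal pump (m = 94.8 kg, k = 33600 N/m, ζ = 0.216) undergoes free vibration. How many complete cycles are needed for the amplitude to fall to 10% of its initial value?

Logarithmic decrement δ = 2πζ/√(1 − ζ²) = 2π × 0.2160/√(1 − 0.0467) = 1.390.
x_n/x₀ = e^(−nδ) ≤ 0.1; take ln: n ≥ ln(1/0.1)/δ = 2.303/1.390 = 1.657.
So 2 complete cycles are required.

2 cycles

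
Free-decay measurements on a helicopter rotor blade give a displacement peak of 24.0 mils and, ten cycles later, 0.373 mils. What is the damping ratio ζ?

0.0661

Logarithmic decrement δ = (1/n)·ln(x₀/x_n) = (1/10)·ln(24.0/0.373) = (1/10)·ln(64.34) = 0.4164.
ζ = δ/√(4π² + δ²) = 0.4164/√(39.48 + 0.173) = 0.4164/6.297 = 0.06613.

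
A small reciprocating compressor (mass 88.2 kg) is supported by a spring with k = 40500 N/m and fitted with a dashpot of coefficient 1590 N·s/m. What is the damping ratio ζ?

0.421

ω_n = √(k/m) = √(40500/88.2) = 21.43 rad/s.
Critical damping c_c = 2√(k·m) = 2√(40500 × 88.2) = 3780 N·s/m, so ζ = c/c_c = 1590/3780 = 0.4206.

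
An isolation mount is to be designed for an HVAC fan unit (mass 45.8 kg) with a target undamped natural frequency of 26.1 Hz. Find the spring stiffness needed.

ω_n = 2πf_n = 2π × 26.1 = 164.0 rad/s.
k = m·ω_n² = 45.8 × 164.0² = 45.8 × 26890 = 1232000 N/m.

1230000 N/m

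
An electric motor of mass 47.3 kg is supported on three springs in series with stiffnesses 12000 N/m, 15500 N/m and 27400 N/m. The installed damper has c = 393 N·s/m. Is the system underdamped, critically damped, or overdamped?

underdamped

Series springs: 1/k_eq = 1/12000 + 1/15500 + 1/27400 = 0.0001843, so k_eq = 5425 N/m.
c_c = 2√(k_eq·m) = 1013 N·s/m; ζ = c/c_c = 393/1013 = 0.388.
Since ζ < 1 the system is underdamped.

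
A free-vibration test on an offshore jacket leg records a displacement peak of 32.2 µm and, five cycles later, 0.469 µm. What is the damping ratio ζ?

Logarithmic decrement δ = (1/n)·ln(x₀/x_n) = (1/5)·ln(32.2/0.469) = (1/5)·ln(68.66) = 0.8458.
ζ = δ/√(4π² + δ²) = 0.8458/√(39.48 + 0.715) = 0.8458/6.340 = 0.1334.

0.133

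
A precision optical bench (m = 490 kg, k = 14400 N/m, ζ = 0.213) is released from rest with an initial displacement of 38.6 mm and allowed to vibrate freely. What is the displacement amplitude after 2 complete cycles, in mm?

Logarithmic decrement δ = 2πζ/√(1 − ζ²) = 2π × 0.2130/√(1 − 0.0454) = 1.370.
After n cycles, x_n/x₀ = e^(−nδ), so x_2 = 38.6 × e^(−2 × 1.370) = 38.6 × 0.06460 = 2.494 mm.

2.49 mm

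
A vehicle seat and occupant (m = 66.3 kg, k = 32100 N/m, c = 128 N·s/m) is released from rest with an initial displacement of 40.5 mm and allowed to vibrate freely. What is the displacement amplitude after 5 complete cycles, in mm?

10.2 mm

ζ = c/(2√(km)) = 128/(2√(32100 × 66.3)) = 128/2918 = 0.04387.
Logarithmic decrement δ = 2πζ/√(1 − ζ²) = 2π × 0.04387/√(1 − 0.00192) = 0.2759.
After n cycles, x_n/x₀ = e^(−nδ), so x_5 = 40.5 × e^(−5 × 0.2759) = 40.5 × 0.2517 = 10.19 mm.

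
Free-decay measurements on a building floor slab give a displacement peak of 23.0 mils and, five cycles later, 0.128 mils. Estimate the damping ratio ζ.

Logarithmic decrement δ = (1/n)·ln(x₀/x_n) = (1/5)·ln(23.0/0.128) = (1/5)·ln(179.7) = 1.038.
ζ = δ/√(4π² + δ²) = 1.038/√(39.48 + 1.08) = 1.038/6.368 = 0.1630.

0.163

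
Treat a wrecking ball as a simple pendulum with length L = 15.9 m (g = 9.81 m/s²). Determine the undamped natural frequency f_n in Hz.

0.125 Hz

For a simple pendulum ω_n = √(g/L) = √(9.81/15.9) = √0.6170 = 0.7855 rad/s.
f_n = ω_n/(2π) = 0.7855/6.283 = 0.1250 Hz.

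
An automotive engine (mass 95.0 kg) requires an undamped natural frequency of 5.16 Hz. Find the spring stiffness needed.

ω_n = 2πf_n = 2π × 5.16 = 32.42 rad/s.
k = m·ω_n² = 95.0 × 32.42² = 95.0 × 1051 = 99860 N/m.

99900 N/m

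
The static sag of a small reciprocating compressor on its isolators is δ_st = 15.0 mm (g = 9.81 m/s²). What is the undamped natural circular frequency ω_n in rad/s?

ω_n = √(g/δ_st) = √(9.81/0.0150) = √654.0 = 25.57 rad/s.

25.6 rad/s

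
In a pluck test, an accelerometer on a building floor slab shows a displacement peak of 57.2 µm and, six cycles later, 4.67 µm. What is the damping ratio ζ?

Logarithmic decrement δ = (1/n)·ln(x₀/x_n) = (1/6)·ln(57.2/4.67) = (1/6)·ln(12.25) = 0.4176.
ζ = δ/√(4π² + δ²) = 0.4176/√(39.48 + 0.174) = 0.4176/6.297 = 0.06631.

0.0663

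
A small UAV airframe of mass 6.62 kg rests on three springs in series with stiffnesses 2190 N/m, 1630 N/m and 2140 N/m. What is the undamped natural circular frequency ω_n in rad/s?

9.91 rad/s

Series springs: 1/k_eq = 1/2190 + 1/1630 + 1/2140 = 0.001537, so k_eq = 650.4 N/m.
ω_n = √(k_eq/m) = √(650.4/6.62) = √98.25 = 9.912 rad/s.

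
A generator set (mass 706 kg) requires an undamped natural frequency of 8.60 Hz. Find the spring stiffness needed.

2060000 N/m

ω_n = 2πf_n = 2π × 8.60 = 54.04 rad/s.
k = m·ω_n² = 706 × 54.04² = 706 × 2920 = 2061000 N/m.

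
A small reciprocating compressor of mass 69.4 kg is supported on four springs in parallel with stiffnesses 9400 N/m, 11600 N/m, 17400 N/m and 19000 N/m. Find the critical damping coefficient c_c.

3990 N·s/m

Parallel springs add: k_eq = 9400 + 11600 + 17400 + 19000 = 57400 N/m.
c_c = 2√(k_eq·m) = 2√(57400 × 69.4) = 2 × 1996 = 3992 N·s/m.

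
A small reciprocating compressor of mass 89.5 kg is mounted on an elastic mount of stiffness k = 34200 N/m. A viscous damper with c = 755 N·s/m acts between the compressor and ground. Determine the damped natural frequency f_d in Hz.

ω_n = √(k/m) = √(34200/89.5) = 19.55 rad/s.
Critical damping c_c = 2√(k·m) = 2√(34200 × 89.5) = 3499 N·s/m, so ζ = c/c_c = 755/3499 = 0.2158.
ω_d = ω_n√(1 − ζ²) = 19.55 × √(1 − 0.0466) = 19.09 rad/s.
f_d = ω_d/(2π) = 3.038 Hz.

3.04 Hz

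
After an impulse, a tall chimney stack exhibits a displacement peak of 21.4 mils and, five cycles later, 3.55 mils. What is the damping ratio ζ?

Logarithmic decrement δ = (1/n)·ln(x₀/x_n) = (1/5)·ln(21.4/3.55) = (1/5)·ln(6.028) = 0.3593.
ζ = δ/√(4π² + δ²) = 0.3593/√(39.48 + 0.129) = 0.3593/6.293 = 0.05709.

0.0571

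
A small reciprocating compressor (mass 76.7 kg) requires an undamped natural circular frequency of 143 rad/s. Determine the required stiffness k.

k = m·ω_n² = 76.7 × 143.0² = 76.7 × 20450 = 1568000 N/m.

1570000 N/m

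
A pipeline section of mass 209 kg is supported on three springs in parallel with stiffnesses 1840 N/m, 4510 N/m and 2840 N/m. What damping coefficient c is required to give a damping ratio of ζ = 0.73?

Parallel springs add: k_eq = 1840 + 4510 + 2840 = 9190 N/m.
c_c = 2√(k_eq·m) = 2√(9190 × 209) = 2772 N·s/m.
c = ζ·c_c = 0.73 × 2772 = 2023 N·s/m.

2020 N·s/m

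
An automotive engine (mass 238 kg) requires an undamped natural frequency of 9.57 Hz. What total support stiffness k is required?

ω_n = 2πf_n = 2π × 9.57 = 60.13 rad/s.
k = m·ω_n² = 238 × 60.13² = 238 × 3616 = 860500 N/m.

861000 N/m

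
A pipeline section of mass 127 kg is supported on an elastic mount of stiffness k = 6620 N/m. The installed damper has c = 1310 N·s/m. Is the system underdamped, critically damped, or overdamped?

c_c = 2√(k·m) = 1834 N·s/m; ζ = c/c_c = 1310/1834 = 0.714.
Since ζ < 1 the system is underdamped.

underdamped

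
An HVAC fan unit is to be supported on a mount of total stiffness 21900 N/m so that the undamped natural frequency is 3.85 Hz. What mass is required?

ω_n = 2πf_n = 2π × 3.85 = 24.19 rad/s.
m = k/ω_n² = 21900/24.19² = 21900/585.2 = 37.43 kg.

37.4 kg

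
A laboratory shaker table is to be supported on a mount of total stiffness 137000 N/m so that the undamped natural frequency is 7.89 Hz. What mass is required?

55.7 kg

ω_n = 2πf_n = 2π × 7.89 = 49.57 rad/s.
m = k/ω_n² = 137000/49.57² = 137000/2458 = 55.75 kg.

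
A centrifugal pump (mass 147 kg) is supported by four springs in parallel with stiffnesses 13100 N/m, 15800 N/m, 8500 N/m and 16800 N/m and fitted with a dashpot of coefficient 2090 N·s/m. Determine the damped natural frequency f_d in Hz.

Parallel springs add: k_eq = 13100 + 15800 + 8500 + 16800 = 54200 N/m.
ω_n = √(k_eq/m) = √(54200/147) = 19.20 rad/s.
Critical damping c_c = 2√(k_eq·m) = 2√(54200 × 147) = 5645 N·s/m, so ζ = c/c_c = 2090/5645 = 0.3702.
ω_d = ω_n√(1 − ζ²) = 19.20 × √(1 − 0.137) = 17.84 rad/s.
f_d = ω_d/(2π) = 2.839 Hz.

2.84 Hz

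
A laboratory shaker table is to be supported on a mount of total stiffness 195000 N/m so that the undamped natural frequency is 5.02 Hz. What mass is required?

196 kg

ω_n = 2πf_n = 2π × 5.02 = 31.54 rad/s.
m = k/ω_n² = 195000/31.54² = 195000/994.9 = 196.0 kg.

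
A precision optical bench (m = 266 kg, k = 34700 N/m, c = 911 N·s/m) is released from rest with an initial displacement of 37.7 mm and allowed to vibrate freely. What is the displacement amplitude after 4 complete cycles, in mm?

0.834 mm

ζ = c/(2√(km)) = 911/(2√(34700 × 266)) = 911/6076 = 0.1499.
Logarithmic decrement δ = 2πζ/√(1 − ζ²) = 2π × 0.1499/√(1 − 0.0225) = 0.9528.
After n cycles, x_n/x₀ = e^(−nδ), so x_4 = 37.7 × e^(−4 × 0.9528) = 37.7 × 0.02212 = 0.8340 mm.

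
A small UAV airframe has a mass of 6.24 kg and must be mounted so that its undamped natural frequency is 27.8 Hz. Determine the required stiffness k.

ω_n = 2πf_n = 2π × 27.8 = 174.7 rad/s.
k = m·ω_n² = 6.24 × 174.7² = 6.24 × 30510 = 190400 N/m.

190000 N/m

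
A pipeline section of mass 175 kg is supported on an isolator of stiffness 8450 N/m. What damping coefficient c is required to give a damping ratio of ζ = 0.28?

681 N·s/m

c_c = 2√(k·m) = 2√(8450 × 175) = 2432 N·s/m.
c = ζ·c_c = 0.28 × 2432 = 681.0 N·s/m.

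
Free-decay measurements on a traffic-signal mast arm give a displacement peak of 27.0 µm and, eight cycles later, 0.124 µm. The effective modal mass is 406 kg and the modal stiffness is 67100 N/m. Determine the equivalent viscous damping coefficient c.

Logarithmic decrement δ = (1/n)·ln(x₀/x_n) = (1/8)·ln(27.0/0.124) = (1/8)·ln(217.7) = 0.6729.
ζ = δ/√(4π² + δ²) = 0.6729/√(39.48 + 0.453) = 0.6729/6.319 = 0.1065.
c = ζ · 2√(km) = 0.1065 × 2√(67100 × 406) = 0.1065 × 10440 = 1112 N·s/m.

1110 N·s/m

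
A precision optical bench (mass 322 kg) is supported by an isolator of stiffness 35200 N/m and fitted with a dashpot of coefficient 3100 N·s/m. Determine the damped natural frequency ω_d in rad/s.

ω_n = √(k/m) = √(35200/322) = 10.46 rad/s.
Critical damping c_c = 2√(k·m) = 2√(35200 × 322) = 6733 N·s/m, so ζ = c/c_c = 3100/6733 = 0.4604.
ω_d = ω_n√(1 − ζ²) = 10.46 × √(1 − 0.212) = 9.281 rad/s.

9.28 rad/s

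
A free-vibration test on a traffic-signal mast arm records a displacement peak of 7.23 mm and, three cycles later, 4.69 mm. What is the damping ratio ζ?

Logarithmic decrement δ = (1/n)·ln(x₀/x_n) = (1/3)·ln(7.23/4.69) = (1/3)·ln(1.542) = 0.1443.
ζ = δ/√(4π² + δ²) = 0.1443/√(39.48 + 0.0208) = 0.1443/6.285 = 0.02296.

0.0230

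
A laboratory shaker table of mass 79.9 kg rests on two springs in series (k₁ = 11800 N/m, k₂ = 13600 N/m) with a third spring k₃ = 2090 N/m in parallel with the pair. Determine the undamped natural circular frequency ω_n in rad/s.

10.3 rad/s

Series pair: k_s = k₁k₂/(k₁+k₂) = (11800)(13600)/(11800 + 13600) = 6318 N/m. In parallel with k₃: k_eq = 6318 + 2090 = 8408 N/m.
ω_n = √(k_eq/m) = √(8408/79.9) = √105.2 = 10.26 rad/s.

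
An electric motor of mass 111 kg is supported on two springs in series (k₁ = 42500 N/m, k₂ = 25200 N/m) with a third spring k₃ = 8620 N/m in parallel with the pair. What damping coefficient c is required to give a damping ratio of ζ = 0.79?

2600 N·s/m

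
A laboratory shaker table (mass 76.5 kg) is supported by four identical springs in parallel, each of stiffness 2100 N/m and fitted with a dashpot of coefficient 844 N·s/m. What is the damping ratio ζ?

0.526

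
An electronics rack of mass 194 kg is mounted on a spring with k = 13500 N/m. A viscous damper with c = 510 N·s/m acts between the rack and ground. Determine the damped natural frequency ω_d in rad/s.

ω_n = √(k/m) = √(13500/194) = 8.342 rad/s.
Critical damping c_c = 2√(k·m) = 2√(13500 × 194) = 3237 N·s/m, so ζ = c/c_c = 510/3237 = 0.1576.
ω_d = ω_n√(1 − ζ²) = 8.342 × √(1 − 0.0248) = 8.238 rad/s.

8.24 rad/s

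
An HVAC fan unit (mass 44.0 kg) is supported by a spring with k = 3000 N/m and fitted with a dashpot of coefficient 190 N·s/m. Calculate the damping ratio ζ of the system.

0.261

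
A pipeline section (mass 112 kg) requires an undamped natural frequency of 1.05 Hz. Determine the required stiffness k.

4870 N/m

ω_n = 2πf_n = 2π × 1.05 = 6.597 rad/s.
k = m·ω_n² = 112 × 6.597² = 112 × 43.52 = 4875 N/m.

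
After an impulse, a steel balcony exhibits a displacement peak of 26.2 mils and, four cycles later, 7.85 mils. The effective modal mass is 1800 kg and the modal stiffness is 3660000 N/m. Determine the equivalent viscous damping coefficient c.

Logarithmic decrement δ = (1/n)·ln(x₀/x_n) = (1/4)·ln(26.2/7.85) = (1/4)·ln(3.338) = 0.3013.
ζ = δ/√(4π² + δ²) = 0.3013/√(39.48 + 0.0908) = 0.3013/6.290 = 0.04790.
c = ζ · 2√(km) = 0.04790 × 2√(3660000 × 1800) = 0.04790 × 162300 = 7776 N·s/m.

7780 N·s/m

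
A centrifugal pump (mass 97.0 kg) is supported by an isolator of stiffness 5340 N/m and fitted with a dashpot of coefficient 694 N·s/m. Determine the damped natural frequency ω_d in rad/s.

ω_n = √(k/m) = √(5340/97.0) = 7.420 rad/s.
Critical damping c_c = 2√(k·m) = 2√(5340 × 97.0) = 1439 N·s/m, so ζ = c/c_c = 694/1439 = 0.4821.
ω_d = ω_n√(1 − ζ²) = 7.420 × √(1 − 0.232) = 6.500 rad/s.

6.50 rad/s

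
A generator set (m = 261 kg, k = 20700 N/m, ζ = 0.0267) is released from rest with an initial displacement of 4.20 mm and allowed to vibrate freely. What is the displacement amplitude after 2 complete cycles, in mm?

3.00 mm

Logarithmic decrement δ = 2πζ/√(1 − ζ²) = 2π × 0.02670/√(1 − 0.000713) = 0.1678.
After n cycles, x_n/x₀ = e^(−nδ), so x_2 = 4.20 × e^(−2 × 0.1678) = 4.20 × 0.7149 = 3.002 mm.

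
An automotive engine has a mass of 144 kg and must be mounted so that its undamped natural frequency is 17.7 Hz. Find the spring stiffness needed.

ω_n = 2πf_n = 2π × 17.7 = 111.2 rad/s.
k = m·ω_n² = 144 × 111.2² = 144 × 12370 = 1781000 N/m.

1780000 N/m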